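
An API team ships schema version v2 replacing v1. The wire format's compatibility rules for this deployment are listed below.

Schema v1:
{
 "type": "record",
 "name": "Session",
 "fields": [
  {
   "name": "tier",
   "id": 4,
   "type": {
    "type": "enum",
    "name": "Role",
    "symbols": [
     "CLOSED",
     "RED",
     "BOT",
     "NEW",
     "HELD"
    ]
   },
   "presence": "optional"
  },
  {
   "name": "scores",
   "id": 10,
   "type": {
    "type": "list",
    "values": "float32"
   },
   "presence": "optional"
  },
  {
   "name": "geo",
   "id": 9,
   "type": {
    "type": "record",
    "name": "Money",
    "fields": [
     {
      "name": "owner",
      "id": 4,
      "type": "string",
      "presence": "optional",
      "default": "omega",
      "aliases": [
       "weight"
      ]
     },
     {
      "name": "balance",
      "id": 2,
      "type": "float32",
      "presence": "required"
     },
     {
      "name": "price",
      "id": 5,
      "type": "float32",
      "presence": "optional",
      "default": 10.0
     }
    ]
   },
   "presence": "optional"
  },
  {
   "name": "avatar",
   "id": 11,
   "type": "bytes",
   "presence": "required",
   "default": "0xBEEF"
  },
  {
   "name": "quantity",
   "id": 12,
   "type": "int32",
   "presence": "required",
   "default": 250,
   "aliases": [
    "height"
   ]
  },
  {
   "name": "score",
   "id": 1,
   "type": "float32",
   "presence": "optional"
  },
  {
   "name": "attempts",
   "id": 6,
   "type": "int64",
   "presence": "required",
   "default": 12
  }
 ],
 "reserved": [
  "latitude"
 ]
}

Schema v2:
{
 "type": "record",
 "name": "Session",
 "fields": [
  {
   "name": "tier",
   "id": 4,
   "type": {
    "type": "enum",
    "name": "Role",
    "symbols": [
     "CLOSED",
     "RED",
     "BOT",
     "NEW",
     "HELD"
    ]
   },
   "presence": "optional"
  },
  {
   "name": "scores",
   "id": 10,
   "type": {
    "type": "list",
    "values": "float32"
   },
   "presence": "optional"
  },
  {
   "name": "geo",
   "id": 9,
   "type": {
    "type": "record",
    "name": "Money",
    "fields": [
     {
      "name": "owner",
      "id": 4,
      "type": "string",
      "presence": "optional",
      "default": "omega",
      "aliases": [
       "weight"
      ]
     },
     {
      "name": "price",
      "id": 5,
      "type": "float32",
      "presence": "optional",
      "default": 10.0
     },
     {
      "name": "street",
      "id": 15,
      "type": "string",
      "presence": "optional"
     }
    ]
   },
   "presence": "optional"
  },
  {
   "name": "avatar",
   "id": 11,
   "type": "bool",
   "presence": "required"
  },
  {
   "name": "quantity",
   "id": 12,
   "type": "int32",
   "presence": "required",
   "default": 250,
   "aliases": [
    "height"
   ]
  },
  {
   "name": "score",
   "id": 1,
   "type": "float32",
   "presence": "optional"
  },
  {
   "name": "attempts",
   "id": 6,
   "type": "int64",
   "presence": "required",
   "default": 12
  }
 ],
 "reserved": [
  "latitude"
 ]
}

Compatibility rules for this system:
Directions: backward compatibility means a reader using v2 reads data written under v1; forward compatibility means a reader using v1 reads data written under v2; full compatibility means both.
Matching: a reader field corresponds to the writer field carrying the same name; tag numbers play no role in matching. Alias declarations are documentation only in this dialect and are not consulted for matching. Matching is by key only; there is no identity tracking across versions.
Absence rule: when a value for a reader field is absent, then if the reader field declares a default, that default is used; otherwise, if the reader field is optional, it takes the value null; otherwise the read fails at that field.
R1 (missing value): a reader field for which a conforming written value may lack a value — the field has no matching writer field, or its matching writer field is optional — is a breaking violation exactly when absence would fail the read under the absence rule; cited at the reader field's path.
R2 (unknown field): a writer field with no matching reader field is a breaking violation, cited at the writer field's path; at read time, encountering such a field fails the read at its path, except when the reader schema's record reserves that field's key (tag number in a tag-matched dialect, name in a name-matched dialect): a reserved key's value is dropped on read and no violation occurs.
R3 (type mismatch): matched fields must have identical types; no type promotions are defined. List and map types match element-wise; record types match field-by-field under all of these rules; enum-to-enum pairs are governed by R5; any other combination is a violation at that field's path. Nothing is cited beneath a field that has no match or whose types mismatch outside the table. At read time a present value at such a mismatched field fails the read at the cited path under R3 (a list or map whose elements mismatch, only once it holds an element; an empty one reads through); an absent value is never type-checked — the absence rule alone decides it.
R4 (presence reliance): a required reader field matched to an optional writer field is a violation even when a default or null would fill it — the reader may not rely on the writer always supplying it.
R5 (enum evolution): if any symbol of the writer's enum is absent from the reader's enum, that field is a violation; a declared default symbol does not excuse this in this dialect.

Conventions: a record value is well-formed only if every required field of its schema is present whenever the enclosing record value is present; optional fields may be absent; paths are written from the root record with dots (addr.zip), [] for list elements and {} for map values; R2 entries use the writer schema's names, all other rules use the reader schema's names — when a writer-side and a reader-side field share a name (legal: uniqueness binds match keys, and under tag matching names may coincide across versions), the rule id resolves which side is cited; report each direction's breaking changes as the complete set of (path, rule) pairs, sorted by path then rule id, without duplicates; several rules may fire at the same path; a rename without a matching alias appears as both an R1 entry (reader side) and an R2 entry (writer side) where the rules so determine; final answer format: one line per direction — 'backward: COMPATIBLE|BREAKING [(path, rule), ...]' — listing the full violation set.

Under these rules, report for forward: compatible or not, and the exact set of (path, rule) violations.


forward: BREAKING [(avatar, R3), (geo.balance, R1), (geo.street, R2)]

the writer's type comes first in each Session pair
checking forward for Session: reader v1 against writer v2:
  Role -> Role, writer optional: tier aligns to tier
  list<float32> -> list<float32>, writer optional: scores aligns to scores
  Money -> Money, writer optional: geo aligns to geo
  bool -> bytes, writer required: avatar aligns to avatar
  int32 -> int32, writer required: quantity aligns to quantity
  float32 -> float32, writer optional: score aligns to score
  int64 -> int64, writer required: attempts aligns to attempts
  string -> string, writer optional: geo.owner aligns to geo.owner
  geo.balance has no writer counterpart
  float32 -> float32, writer optional: geo.price aligns to geo.price
  geo.street (writer side), unknown to reader
  breaking: (avatar, R3)
  breaking: (geo.balance, R1)
  breaking: (geo.street, R2)
  forward on Session therefore BREAKING (3)


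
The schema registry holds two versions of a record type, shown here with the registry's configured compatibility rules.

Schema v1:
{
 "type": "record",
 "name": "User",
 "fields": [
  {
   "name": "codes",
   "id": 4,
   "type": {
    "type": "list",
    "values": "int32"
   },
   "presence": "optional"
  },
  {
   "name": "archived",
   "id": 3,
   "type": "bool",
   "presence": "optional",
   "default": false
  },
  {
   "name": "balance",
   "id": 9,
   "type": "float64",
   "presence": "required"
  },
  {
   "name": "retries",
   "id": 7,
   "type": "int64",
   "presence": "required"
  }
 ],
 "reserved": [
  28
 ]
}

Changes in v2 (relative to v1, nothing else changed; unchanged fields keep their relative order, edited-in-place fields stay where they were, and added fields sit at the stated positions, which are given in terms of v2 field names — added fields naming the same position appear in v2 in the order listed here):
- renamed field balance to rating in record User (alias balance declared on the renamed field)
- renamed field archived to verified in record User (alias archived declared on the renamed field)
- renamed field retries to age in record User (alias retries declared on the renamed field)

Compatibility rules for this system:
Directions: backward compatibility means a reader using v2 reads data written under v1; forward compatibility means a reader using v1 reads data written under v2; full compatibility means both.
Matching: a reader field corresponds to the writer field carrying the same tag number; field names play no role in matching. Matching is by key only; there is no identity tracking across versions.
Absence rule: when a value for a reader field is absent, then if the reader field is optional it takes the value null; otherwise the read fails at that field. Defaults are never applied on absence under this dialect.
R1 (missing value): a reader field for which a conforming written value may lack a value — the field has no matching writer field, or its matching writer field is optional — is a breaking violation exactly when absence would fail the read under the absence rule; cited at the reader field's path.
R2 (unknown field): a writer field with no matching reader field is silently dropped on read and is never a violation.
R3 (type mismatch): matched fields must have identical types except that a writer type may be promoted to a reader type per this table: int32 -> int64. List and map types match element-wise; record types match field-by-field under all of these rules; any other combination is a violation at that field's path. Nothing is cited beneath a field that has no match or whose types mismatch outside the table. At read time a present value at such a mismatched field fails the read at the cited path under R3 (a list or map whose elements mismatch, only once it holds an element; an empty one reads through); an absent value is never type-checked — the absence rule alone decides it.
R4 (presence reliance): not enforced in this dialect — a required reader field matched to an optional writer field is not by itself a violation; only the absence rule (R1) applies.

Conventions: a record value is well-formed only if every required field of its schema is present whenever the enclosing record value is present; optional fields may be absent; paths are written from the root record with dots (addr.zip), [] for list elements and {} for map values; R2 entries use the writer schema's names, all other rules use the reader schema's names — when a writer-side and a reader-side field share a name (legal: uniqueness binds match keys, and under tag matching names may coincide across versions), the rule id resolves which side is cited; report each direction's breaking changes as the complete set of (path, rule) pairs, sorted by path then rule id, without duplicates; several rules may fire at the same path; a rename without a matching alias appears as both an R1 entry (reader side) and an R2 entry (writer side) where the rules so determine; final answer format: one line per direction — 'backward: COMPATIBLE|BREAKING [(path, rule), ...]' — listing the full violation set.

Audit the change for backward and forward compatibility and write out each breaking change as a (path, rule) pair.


backward: COMPATIBLE []; forward: COMPATIBLE []

the writer's type comes first in each User pair
checking backward for User: reader v2 against writer v1:
  codes: paired with writer codes (list<int32> -> list<int32>; writer optional)
  verified: paired with writer archived (bool -> bool; writer optional)
  rating: paired with writer balance (float64 -> float64; writer required)
  age: paired with writer retries (int64 -> int64; writer required)
  => no violations; backward on User: COMPATIBLE
checking forward for User: reader v1 against writer v2:
  codes: paired with writer codes (list<int32> -> list<int32>; writer optional)
  archived: paired with writer verified (bool -> bool; writer optional)
  balance: paired with writer rating (float64 -> float64; writer required)
  retries: paired with writer age (int64 -> int64; writer required)
  => no violations; forward on User: COMPATIBLE


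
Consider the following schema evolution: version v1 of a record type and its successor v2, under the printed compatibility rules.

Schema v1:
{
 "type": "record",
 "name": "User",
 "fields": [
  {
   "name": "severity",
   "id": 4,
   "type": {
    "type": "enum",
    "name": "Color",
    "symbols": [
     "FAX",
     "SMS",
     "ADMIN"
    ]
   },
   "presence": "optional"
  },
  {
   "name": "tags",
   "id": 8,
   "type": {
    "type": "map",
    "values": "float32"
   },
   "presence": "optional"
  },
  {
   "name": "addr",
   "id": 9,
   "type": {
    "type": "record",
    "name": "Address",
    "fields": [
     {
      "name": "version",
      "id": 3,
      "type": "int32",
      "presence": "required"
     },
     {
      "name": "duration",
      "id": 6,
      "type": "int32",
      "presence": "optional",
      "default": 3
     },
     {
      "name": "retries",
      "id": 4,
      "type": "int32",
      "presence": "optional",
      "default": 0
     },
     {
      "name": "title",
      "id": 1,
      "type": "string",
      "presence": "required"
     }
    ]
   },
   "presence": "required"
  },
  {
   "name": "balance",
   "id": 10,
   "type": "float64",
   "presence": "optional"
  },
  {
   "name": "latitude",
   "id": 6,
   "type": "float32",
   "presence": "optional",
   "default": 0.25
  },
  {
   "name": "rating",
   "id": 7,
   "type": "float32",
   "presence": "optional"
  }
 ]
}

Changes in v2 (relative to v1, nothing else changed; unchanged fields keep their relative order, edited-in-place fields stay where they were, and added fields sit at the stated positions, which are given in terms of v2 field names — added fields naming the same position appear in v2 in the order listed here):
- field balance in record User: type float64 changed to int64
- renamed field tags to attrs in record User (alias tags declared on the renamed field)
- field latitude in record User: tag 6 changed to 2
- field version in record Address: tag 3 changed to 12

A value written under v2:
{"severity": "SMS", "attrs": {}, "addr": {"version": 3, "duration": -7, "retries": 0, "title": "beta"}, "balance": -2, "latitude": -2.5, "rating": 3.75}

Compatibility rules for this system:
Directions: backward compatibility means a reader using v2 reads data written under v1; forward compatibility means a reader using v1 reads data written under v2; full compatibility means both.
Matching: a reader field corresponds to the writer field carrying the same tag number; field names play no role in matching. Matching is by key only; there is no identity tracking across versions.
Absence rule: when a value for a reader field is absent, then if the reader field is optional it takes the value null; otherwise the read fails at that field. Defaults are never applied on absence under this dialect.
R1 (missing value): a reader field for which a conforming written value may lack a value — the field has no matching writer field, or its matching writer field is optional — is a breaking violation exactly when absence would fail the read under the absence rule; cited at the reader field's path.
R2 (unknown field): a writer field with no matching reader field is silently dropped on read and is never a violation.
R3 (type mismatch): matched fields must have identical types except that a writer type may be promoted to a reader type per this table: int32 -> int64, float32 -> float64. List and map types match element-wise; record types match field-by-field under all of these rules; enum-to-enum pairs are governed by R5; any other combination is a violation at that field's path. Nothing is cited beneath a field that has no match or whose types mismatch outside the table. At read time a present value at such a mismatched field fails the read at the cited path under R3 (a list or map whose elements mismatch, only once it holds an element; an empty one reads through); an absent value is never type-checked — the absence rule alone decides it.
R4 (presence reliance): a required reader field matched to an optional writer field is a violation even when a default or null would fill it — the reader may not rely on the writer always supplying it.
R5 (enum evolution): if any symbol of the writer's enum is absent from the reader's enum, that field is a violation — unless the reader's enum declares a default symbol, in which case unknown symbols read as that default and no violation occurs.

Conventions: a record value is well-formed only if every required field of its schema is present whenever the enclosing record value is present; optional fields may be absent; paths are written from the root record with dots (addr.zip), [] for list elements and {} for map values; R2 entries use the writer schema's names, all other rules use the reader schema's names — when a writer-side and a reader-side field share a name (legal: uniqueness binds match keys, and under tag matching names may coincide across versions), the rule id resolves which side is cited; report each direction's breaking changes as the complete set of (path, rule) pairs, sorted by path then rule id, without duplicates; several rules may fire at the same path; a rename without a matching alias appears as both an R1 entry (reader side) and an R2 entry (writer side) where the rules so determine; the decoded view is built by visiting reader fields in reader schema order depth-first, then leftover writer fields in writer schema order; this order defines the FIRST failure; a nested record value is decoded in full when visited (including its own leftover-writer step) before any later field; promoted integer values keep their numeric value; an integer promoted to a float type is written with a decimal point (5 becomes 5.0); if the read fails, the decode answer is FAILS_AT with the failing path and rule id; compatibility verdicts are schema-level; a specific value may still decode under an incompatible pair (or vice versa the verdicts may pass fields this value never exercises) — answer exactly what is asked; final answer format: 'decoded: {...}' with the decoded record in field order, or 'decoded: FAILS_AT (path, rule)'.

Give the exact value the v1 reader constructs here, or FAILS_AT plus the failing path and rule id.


each type pair in User: writer, then reader
migrating the User value to v1:
  severity := "SMS"
  tags := {} (from writer attrs)
  read fails at addr.version under R1 (no fill)
  => FAILS_AT (addr.version, R1)
ruling out the remaining User differences:
  field balance in record User: type float64 changed to int64 -> matters for User compatibility verdicts, not for this value's decode
  renamed field tags to attrs in record User (alias tags declared on the renamed field) -> no rule fires on it and the decoded User view is identical with or without it
  field latitude in record User: tag 6 changed to 2 -> no rule fires on it and the decoded User view is identical with or without it

decoded: FAILS_AT (addr.version, R1)


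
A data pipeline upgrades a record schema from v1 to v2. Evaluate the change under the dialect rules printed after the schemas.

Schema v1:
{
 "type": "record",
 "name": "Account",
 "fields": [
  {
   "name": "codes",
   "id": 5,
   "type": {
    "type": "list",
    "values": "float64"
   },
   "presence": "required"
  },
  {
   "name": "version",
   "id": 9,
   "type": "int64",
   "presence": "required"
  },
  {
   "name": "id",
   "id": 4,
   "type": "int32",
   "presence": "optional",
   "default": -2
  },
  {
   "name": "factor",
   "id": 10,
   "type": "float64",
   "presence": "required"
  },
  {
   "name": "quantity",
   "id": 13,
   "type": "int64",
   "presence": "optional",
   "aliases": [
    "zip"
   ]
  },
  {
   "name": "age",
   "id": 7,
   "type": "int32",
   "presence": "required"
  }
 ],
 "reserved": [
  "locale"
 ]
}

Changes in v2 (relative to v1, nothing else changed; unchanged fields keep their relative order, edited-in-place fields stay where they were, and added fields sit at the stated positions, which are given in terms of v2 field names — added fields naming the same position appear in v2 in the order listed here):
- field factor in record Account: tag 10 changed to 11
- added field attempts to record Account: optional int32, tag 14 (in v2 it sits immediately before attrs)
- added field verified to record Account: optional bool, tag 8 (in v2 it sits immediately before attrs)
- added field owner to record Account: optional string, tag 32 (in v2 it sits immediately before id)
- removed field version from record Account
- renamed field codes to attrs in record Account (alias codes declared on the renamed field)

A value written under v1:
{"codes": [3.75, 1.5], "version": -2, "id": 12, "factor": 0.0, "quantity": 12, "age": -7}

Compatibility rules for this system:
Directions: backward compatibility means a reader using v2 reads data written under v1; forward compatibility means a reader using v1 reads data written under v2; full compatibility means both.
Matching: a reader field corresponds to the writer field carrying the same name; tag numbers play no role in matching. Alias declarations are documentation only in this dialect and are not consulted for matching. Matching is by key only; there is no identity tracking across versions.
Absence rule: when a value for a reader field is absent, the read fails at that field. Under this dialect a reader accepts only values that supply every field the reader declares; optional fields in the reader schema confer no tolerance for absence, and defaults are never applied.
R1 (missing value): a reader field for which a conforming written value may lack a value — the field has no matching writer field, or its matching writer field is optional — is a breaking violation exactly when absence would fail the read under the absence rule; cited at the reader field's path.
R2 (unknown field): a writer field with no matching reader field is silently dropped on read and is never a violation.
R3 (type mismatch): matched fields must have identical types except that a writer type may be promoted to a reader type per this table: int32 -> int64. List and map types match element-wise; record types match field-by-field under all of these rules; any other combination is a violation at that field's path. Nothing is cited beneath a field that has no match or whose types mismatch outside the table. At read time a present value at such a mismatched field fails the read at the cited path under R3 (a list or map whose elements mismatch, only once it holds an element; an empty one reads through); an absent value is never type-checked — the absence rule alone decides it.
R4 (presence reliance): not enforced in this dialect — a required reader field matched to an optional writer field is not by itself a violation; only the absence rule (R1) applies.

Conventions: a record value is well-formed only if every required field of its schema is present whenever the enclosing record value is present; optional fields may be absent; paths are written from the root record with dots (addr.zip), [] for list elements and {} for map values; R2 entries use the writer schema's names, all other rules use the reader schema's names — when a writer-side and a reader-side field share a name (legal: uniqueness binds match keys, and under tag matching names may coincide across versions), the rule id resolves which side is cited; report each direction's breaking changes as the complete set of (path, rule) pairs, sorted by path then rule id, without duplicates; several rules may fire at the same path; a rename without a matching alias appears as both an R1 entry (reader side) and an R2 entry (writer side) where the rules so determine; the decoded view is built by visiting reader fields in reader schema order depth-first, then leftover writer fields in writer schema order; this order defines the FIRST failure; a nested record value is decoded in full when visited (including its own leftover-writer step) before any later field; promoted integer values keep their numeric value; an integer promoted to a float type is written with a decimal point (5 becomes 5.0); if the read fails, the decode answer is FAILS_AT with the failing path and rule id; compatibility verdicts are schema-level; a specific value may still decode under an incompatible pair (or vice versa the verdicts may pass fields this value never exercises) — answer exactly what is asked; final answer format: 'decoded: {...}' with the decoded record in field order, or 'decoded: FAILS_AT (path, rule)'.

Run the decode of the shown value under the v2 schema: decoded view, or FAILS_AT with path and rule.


each type pair in Account: writer, then reader
decoding the Account value with the v2 reader:
  read fails at attempts under R1 (no fill)
  => FAILS_AT (attempts, R1)
the other Account changes do not affect what is asked:
  field factor in record Account: tag 10 changed to 11 -> triggers nothing under the printed rules; the Account answer is the same either way
  added field owner to record Account: optional string, tag 32 (in v2 it sits immediately before id) -> matters for Account compatibility verdicts, not for this value's decode
  added field verified to record Account: optional bool, tag 8 (in v2 it sits immediately before attrs) -> matters for Account compatibility verdicts, not for this value's decode
  removed field version from record Account -> matters for Account compatibility verdicts, not for this value's decode
  renamed field codes to attrs in record Account (alias codes declared on the renamed field) -> matters for Account compatibility verdicts, not for this value's decode

decoded: FAILS_AT (attempts, R1)


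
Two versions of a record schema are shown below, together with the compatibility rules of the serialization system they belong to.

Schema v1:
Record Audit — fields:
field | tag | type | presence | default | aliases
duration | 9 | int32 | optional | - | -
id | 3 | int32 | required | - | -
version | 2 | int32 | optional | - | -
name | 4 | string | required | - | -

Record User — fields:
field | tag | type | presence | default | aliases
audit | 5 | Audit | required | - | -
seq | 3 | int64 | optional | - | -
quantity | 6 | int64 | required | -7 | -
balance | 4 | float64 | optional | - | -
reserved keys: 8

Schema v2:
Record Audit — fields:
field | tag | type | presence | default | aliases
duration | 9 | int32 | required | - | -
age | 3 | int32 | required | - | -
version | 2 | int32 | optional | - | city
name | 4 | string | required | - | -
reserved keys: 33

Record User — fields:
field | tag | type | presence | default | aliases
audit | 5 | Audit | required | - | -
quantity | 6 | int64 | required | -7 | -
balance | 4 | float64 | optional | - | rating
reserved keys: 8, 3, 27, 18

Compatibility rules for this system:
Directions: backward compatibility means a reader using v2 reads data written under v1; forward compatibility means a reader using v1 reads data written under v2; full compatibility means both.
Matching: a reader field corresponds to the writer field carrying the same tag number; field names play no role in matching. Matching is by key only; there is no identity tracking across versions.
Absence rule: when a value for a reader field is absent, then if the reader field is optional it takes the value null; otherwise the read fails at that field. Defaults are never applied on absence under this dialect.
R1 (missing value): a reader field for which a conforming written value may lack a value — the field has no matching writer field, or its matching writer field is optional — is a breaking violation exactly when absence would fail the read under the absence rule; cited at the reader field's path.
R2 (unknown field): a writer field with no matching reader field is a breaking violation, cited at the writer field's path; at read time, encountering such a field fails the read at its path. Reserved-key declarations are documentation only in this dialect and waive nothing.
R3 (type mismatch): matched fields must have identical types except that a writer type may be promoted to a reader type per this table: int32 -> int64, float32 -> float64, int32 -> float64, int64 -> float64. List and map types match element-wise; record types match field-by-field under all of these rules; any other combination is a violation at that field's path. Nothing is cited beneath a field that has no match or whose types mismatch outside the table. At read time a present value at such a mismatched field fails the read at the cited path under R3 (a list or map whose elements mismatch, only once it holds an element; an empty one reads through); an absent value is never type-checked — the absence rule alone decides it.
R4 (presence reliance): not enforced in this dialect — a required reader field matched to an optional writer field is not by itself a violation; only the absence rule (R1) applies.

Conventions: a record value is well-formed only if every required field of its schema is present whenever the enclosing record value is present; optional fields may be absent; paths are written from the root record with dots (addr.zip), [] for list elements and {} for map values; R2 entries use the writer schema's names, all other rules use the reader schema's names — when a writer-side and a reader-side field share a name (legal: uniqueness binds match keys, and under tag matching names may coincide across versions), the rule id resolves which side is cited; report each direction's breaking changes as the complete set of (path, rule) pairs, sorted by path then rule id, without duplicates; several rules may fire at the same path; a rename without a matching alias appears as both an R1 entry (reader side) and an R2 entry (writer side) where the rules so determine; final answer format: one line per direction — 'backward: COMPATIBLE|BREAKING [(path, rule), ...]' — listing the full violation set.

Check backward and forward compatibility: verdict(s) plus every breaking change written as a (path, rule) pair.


backward: BREAKING [(audit.duration, R1), (seq, R2)]; forward: COMPATIBLE []

the writer's type comes first in each User pair
backward analysis of User with v2 as reader and v1 as writer:
  Audit -> Audit, writer required: audit aligns to audit
  int64 -> int64, writer required: quantity aligns to quantity
  float64 -> float64, writer optional: balance aligns to balance
  leftover writer field: seq
  int32 -> int32, writer optional: audit.duration aligns to audit.duration
  int32 -> int32, writer required: audit.age aligns to audit.id
  int32 -> int32, writer optional: audit.version aligns to audit.version
  string -> string, writer required: audit.name aligns to audit.name
  R1 fires at audit.duration
  R2 fires at seq
  backward on User therefore BREAKING (2)
forward analysis of User with v1 as reader and v2 as writer:
  Audit -> Audit, writer required: audit aligns to audit
  seq: no writer match
  int64 -> int64, writer required: quantity aligns to quantity
  float64 -> float64, writer optional: balance aligns to balance
  int32 -> int32, writer required: audit.duration aligns to audit.duration
  int32 -> int32, writer required: audit.id aligns to audit.age
  int32 -> int32, writer optional: audit.version aligns to audit.version
  string -> string, writer required: audit.name aligns to audit.name
  => no violations; forward on User: COMPATIBLE


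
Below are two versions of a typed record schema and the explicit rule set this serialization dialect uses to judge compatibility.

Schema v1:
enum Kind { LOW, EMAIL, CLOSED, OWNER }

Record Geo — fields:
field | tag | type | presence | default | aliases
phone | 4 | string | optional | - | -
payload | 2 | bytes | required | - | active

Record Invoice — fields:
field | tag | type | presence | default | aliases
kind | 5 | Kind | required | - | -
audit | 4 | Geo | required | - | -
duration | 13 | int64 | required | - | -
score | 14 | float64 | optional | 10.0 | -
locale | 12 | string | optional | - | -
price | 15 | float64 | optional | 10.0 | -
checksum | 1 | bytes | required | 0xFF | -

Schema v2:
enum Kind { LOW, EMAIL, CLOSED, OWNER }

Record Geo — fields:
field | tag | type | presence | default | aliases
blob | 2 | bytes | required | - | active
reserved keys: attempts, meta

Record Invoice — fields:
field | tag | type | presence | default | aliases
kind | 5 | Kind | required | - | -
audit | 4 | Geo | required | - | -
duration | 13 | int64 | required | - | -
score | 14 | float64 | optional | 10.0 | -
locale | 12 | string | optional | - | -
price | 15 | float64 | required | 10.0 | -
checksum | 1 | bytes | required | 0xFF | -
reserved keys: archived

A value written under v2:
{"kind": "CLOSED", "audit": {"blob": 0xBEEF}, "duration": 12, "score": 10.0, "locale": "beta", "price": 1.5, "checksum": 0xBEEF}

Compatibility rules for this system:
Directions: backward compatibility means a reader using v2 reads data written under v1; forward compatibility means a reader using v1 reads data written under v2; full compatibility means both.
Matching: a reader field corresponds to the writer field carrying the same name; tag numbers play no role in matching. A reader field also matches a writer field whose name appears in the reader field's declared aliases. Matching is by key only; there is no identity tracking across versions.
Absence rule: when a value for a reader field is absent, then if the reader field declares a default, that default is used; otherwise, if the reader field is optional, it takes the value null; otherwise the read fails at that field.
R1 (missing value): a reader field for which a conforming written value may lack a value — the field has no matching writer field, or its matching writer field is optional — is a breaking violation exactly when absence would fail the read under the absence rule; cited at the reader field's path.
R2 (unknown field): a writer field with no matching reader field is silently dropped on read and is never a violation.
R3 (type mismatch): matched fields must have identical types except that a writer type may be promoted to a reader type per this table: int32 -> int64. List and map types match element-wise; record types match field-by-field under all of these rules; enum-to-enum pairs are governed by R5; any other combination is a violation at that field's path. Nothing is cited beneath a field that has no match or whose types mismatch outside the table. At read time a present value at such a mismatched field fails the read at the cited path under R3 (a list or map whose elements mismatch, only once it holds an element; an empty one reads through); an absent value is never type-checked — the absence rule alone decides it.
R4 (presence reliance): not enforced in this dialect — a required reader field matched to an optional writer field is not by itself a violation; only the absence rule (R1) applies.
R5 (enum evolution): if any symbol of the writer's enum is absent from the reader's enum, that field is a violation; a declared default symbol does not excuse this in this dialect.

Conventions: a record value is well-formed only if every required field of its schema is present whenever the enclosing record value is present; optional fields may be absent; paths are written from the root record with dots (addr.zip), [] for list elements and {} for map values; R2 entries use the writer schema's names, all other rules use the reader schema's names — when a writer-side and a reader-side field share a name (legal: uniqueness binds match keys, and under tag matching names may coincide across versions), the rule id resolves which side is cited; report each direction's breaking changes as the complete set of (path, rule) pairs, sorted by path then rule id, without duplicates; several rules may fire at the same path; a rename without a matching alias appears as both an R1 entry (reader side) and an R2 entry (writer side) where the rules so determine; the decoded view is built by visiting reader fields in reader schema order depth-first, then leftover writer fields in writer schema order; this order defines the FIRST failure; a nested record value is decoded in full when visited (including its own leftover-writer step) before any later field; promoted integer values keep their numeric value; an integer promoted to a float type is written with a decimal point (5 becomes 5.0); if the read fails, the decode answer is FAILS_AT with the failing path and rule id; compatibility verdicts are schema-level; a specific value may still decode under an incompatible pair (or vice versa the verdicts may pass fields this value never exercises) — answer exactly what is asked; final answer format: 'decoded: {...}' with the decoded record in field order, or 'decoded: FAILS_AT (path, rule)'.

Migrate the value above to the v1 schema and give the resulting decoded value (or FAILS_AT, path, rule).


decoded: FAILS_AT (audit.payload, R1)

in Invoice below, arrows point writer -> reader
decoding the Invoice value with the v1 reader:
  kind := "CLOSED"
  audit.phone := null (missing; optional => null)
  read fails at audit.payload under R1 (no fill)
  => FAILS_AT (audit.payload, R1)
the rest of the Invoice diff is inert for this question:
  removed field phone from record Geo -> triggers nothing under the printed rules; the Invoice answer is the same either way
  field price in record Invoice: optional changed to required -> triggers nothing under the printed rules; the Invoice answer is the same either way


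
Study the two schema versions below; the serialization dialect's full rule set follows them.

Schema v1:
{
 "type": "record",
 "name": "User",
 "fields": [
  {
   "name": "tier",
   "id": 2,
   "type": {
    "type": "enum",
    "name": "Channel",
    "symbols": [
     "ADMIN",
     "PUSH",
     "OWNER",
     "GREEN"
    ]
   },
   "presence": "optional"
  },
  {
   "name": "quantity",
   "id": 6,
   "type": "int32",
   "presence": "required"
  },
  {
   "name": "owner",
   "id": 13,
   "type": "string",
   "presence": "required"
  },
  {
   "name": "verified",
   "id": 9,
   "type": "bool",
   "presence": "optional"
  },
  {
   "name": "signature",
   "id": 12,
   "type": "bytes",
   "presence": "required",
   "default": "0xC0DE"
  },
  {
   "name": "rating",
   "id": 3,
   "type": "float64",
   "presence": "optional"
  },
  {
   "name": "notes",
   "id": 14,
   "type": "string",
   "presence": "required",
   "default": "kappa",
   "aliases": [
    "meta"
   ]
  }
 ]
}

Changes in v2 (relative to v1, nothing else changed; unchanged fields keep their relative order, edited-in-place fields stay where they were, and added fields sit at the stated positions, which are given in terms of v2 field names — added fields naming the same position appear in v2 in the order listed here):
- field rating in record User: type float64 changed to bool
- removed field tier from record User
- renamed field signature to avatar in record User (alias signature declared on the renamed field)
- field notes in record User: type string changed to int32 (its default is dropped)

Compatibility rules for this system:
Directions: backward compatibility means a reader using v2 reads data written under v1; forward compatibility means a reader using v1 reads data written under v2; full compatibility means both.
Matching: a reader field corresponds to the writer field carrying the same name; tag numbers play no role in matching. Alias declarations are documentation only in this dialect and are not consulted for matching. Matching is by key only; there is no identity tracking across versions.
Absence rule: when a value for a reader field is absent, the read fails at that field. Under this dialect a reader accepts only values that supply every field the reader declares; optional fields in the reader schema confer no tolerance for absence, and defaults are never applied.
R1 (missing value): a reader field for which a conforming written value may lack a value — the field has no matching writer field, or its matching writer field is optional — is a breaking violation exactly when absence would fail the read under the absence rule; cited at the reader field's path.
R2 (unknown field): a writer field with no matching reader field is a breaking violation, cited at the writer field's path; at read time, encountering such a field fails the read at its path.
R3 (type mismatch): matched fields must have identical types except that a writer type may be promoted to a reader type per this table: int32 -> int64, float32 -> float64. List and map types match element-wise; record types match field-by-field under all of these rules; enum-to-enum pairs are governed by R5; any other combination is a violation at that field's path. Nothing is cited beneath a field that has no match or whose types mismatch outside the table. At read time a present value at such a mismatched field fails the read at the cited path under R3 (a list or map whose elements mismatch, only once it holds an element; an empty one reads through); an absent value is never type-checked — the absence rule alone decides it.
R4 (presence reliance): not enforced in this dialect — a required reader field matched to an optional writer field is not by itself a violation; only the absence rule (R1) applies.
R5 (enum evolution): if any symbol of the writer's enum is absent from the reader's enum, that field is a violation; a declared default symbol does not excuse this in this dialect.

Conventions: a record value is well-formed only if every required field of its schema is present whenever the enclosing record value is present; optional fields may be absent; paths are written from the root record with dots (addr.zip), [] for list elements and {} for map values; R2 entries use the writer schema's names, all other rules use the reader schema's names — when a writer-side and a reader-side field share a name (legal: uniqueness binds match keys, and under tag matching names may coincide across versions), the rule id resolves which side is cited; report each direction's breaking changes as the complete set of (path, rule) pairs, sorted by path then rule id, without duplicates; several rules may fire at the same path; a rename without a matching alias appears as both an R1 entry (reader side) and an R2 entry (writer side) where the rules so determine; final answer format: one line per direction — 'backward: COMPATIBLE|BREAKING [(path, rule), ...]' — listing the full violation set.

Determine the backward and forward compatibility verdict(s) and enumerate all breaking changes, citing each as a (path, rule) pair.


backward: BREAKING [(avatar, R1), (notes, R3), (rating, R1), (rating, R3), (signature, R2), (tier, R2), (verified, R1)]; forward: BREAKING [(avatar, R2), (notes, R3), (rating, R1), (rating, R3), (signature, R1), (tier, R1), (verified, R1)]

arrows below run writer -> reader for User
backward for User (reader v2, writer v1):
  quantity <- quantity (int32 -> int32, writer required)
  owner <- owner (string -> string, writer required)
  verified <- verified (bool -> bool, writer optional)
  avatar has no writer counterpart
  rating <- rating (float64 -> bool, writer optional)
  notes <- notes (string -> int32, writer required)
  writer tier: unknown to reader
  writer signature: unknown to reader
  R1 fires at avatar
  R3 fires at notes
  R1 fires at rating
  R3 fires at rating
  R2 fires at signature
  R2 fires at tier
  R1 fires at verified
  => 7 violation(s): backward is BREAKING for User
forward for User (reader v1, writer v2):
  tier has no writer counterpart
  quantity <- quantity (int32 -> int32, writer required)
  owner <- owner (string -> string, writer required)
  verified <- verified (bool -> bool, writer optional)
  signature has no writer counterpart
  rating <- rating (bool -> float64, writer optional)
  notes <- notes (int32 -> string, writer required)
  writer avatar: unknown to reader
  R2 fires at avatar
  R3 fires at notes
  R1 fires at rating
  R3 fires at rating
  R1 fires at signature
  R1 fires at tier
  R1 fires at verified
  => 7 violation(s): forward is BREAKING for User
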